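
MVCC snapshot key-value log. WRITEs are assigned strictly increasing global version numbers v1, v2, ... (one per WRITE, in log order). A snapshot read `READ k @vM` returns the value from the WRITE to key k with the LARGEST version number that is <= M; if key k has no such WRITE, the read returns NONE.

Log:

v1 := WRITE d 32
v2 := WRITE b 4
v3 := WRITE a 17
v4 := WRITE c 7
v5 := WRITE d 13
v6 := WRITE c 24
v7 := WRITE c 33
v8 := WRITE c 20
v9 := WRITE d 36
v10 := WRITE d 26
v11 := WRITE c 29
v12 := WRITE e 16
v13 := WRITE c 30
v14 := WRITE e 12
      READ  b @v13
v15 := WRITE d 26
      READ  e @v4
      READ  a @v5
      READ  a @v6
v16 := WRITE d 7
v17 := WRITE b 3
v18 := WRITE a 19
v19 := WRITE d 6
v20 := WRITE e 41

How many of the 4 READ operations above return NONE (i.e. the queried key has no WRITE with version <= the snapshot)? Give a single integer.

Answer: 1

Derivation:
v1: WRITE d=32  (d history now [(1, 32)])
v2: WRITE b=4  (b history now [(2, 4)])
v3: WRITE a=17  (a history now [(3, 17)])
v4: WRITE c=7  (c history now [(4, 7)])
v5: WRITE d=13  (d history now [(1, 32), (5, 13)])
v6: WRITE c=24  (c history now [(4, 7), (6, 24)])
v7: WRITE c=33  (c history now [(4, 7), (6, 24), (7, 33)])
v8: WRITE c=20  (c history now [(4, 7), (6, 24), (7, 33), (8, 20)])
v9: WRITE d=36  (d history now [(1, 32), (5, 13), (9, 36)])
v10: WRITE d=26  (d history now [(1, 32), (5, 13), (9, 36), (10, 26)])
v11: WRITE c=29  (c history now [(4, 7), (6, 24), (7, 33), (8, 20), (11, 29)])
v12: WRITE e=16  (e history now [(12, 16)])
v13: WRITE c=30  (c history now [(4, 7), (6, 24), (7, 33), (8, 20), (11, 29), (13, 30)])
v14: WRITE e=12  (e history now [(12, 16), (14, 12)])
READ b @v13: history=[(2, 4)] -> pick v2 -> 4
v15: WRITE d=26  (d history now [(1, 32), (5, 13), (9, 36), (10, 26), (15, 26)])
READ e @v4: history=[(12, 16), (14, 12)] -> no version <= 4 -> NONE
READ a @v5: history=[(3, 17)] -> pick v3 -> 17
READ a @v6: history=[(3, 17)] -> pick v3 -> 17
v16: WRITE d=7  (d history now [(1, 32), (5, 13), (9, 36), (10, 26), (15, 26), (16, 7)])
v17: WRITE b=3  (b history now [(2, 4), (17, 3)])
v18: WRITE a=19  (a history now [(3, 17), (18, 19)])
v19: WRITE d=6  (d history now [(1, 32), (5, 13), (9, 36), (10, 26), (15, 26), (16, 7), (19, 6)])
v20: WRITE e=41  (e history now [(12, 16), (14, 12), (20, 41)])
Read results in order: ['4', 'NONE', '17', '17']
NONE count = 1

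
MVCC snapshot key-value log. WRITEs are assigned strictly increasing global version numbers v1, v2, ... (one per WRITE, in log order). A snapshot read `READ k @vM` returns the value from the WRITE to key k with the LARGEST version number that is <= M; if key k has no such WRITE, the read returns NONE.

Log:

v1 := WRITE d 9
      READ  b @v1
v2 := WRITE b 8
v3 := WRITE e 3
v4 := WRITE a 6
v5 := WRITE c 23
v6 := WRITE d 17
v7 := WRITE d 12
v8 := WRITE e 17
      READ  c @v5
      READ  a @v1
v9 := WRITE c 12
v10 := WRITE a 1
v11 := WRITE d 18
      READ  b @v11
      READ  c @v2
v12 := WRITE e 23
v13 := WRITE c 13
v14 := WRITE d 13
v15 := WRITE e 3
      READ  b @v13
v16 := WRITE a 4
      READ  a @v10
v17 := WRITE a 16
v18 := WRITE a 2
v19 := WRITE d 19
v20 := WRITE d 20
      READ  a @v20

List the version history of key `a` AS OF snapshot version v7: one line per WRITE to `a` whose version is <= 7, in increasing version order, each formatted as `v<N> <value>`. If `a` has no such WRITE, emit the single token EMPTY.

Scan writes for key=a with version <= 7:
  v1 WRITE d 9 -> skip
  v2 WRITE b 8 -> skip
  v3 WRITE e 3 -> skip
  v4 WRITE a 6 -> keep
  v5 WRITE c 23 -> skip
  v6 WRITE d 17 -> skip
  v7 WRITE d 12 -> skip
  v8 WRITE e 17 -> skip
  v9 WRITE c 12 -> skip
  v10 WRITE a 1 -> drop (> snap)
  v11 WRITE d 18 -> skip
  v12 WRITE e 23 -> skip
  v13 WRITE c 13 -> skip
  v14 WRITE d 13 -> skip
  v15 WRITE e 3 -> skip
  v16 WRITE a 4 -> drop (> snap)
  v17 WRITE a 16 -> drop (> snap)
  v18 WRITE a 2 -> drop (> snap)
  v19 WRITE d 19 -> skip
  v20 WRITE d 20 -> skip
Collected: [(4, 6)]

Answer: v4 6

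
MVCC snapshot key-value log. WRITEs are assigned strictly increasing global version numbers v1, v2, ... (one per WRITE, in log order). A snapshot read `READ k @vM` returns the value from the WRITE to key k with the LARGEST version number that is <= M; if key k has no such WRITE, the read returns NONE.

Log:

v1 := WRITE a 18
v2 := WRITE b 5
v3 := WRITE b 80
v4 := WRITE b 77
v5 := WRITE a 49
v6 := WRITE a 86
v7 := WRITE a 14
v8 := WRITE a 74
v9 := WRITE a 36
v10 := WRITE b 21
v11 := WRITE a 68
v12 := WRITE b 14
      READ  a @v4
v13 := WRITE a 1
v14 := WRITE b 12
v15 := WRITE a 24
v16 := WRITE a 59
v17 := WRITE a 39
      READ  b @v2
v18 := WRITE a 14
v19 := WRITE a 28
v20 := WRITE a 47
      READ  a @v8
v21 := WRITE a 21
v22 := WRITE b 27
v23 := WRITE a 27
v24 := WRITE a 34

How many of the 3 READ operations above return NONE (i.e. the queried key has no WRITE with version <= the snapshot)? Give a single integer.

Answer: 0

Derivation:
v1: WRITE a=18  (a history now [(1, 18)])
v2: WRITE b=5  (b history now [(2, 5)])
v3: WRITE b=80  (b history now [(2, 5), (3, 80)])
v4: WRITE b=77  (b history now [(2, 5), (3, 80), (4, 77)])
v5: WRITE a=49  (a history now [(1, 18), (5, 49)])
v6: WRITE a=86  (a history now [(1, 18), (5, 49), (6, 86)])
v7: WRITE a=14  (a history now [(1, 18), (5, 49), (6, 86), (7, 14)])
v8: WRITE a=74  (a history now [(1, 18), (5, 49), (6, 86), (7, 14), (8, 74)])
v9: WRITE a=36  (a history now [(1, 18), (5, 49), (6, 86), (7, 14), (8, 74), (9, 36)])
v10: WRITE b=21  (b history now [(2, 5), (3, 80), (4, 77), (10, 21)])
v11: WRITE a=68  (a history now [(1, 18), (5, 49), (6, 86), (7, 14), (8, 74), (9, 36), (11, 68)])
v12: WRITE b=14  (b history now [(2, 5), (3, 80), (4, 77), (10, 21), (12, 14)])
READ a @v4: history=[(1, 18), (5, 49), (6, 86), (7, 14), (8, 74), (9, 36), (11, 68)] -> pick v1 -> 18
v13: WRITE a=1  (a history now [(1, 18), (5, 49), (6, 86), (7, 14), (8, 74), (9, 36), (11, 68), (13, 1)])
v14: WRITE b=12  (b history now [(2, 5), (3, 80), (4, 77), (10, 21), (12, 14), (14, 12)])
v15: WRITE a=24  (a history now [(1, 18), (5, 49), (6, 86), (7, 14), (8, 74), (9, 36), (11, 68), (13, 1), (15, 24)])
v16: WRITE a=59  (a history now [(1, 18), (5, 49), (6, 86), (7, 14), (8, 74), (9, 36), (11, 68), (13, 1), (15, 24), (16, 59)])
v17: WRITE a=39  (a history now [(1, 18), (5, 49), (6, 86), (7, 14), (8, 74), (9, 36), (11, 68), (13, 1), (15, 24), (16, 59), (17, 39)])
READ b @v2: history=[(2, 5), (3, 80), (4, 77), (10, 21), (12, 14), (14, 12)] -> pick v2 -> 5
v18: WRITE a=14  (a history now [(1, 18), (5, 49), (6, 86), (7, 14), (8, 74), (9, 36), (11, 68), (13, 1), (15, 24), (16, 59), (17, 39), (18, 14)])
v19: WRITE a=28  (a history now [(1, 18), (5, 49), (6, 86), (7, 14), (8, 74), (9, 36), (11, 68), (13, 1), (15, 24), (16, 59), (17, 39), (18, 14), (19, 28)])
v20: WRITE a=47  (a history now [(1, 18), (5, 49), (6, 86), (7, 14), (8, 74), (9, 36), (11, 68), (13, 1), (15, 24), (16, 59), (17, 39), (18, 14), (19, 28), (20, 47)])
READ a @v8: history=[(1, 18), (5, 49), (6, 86), (7, 14), (8, 74), (9, 36), (11, 68), (13, 1), (15, 24), (16, 59), (17, 39), (18, 14), (19, 28), (20, 47)] -> pick v8 -> 74
v21: WRITE a=21  (a history now [(1, 18), (5, 49), (6, 86), (7, 14), (8, 74), (9, 36), (11, 68), (13, 1), (15, 24), (16, 59), (17, 39), (18, 14), (19, 28), (20, 47), (21, 21)])
v22: WRITE b=27  (b history now [(2, 5), (3, 80), (4, 77), (10, 21), (12, 14), (14, 12), (22, 27)])
v23: WRITE a=27  (a history now [(1, 18), (5, 49), (6, 86), (7, 14), (8, 74), (9, 36), (11, 68), (13, 1), (15, 24), (16, 59), (17, 39), (18, 14), (19, 28), (20, 47), (21, 21), (23, 27)])
v24: WRITE a=34  (a history now [(1, 18), (5, 49), (6, 86), (7, 14), (8, 74), (9, 36), (11, 68), (13, 1), (15, 24), (16, 59), (17, 39), (18, 14), (19, 28), (20, 47), (21, 21), (23, 27), (24, 34)])
Read results in order: ['18', '5', '74']
NONE count = 0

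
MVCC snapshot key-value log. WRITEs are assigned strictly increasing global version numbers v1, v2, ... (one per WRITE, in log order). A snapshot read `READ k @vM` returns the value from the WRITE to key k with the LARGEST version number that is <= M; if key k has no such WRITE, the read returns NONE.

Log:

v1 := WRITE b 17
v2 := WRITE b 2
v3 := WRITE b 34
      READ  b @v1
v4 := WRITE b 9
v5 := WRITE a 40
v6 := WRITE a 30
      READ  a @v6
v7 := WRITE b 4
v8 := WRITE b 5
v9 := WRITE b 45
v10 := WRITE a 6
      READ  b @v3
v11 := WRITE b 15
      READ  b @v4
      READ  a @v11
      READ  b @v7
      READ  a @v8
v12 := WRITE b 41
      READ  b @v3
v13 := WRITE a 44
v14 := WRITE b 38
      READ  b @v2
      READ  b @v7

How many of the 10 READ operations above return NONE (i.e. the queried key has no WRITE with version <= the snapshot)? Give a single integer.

Answer: 0

Derivation:
v1: WRITE b=17  (b history now [(1, 17)])
v2: WRITE b=2  (b history now [(1, 17), (2, 2)])
v3: WRITE b=34  (b history now [(1, 17), (2, 2), (3, 34)])
READ b @v1: history=[(1, 17), (2, 2), (3, 34)] -> pick v1 -> 17
v4: WRITE b=9  (b history now [(1, 17), (2, 2), (3, 34), (4, 9)])
v5: WRITE a=40  (a history now [(5, 40)])
v6: WRITE a=30  (a history now [(5, 40), (6, 30)])
READ a @v6: history=[(5, 40), (6, 30)] -> pick v6 -> 30
v7: WRITE b=4  (b history now [(1, 17), (2, 2), (3, 34), (4, 9), (7, 4)])
v8: WRITE b=5  (b history now [(1, 17), (2, 2), (3, 34), (4, 9), (7, 4), (8, 5)])
v9: WRITE b=45  (b history now [(1, 17), (2, 2), (3, 34), (4, 9), (7, 4), (8, 5), (9, 45)])
v10: WRITE a=6  (a history now [(5, 40), (6, 30), (10, 6)])
READ b @v3: history=[(1, 17), (2, 2), (3, 34), (4, 9), (7, 4), (8, 5), (9, 45)] -> pick v3 -> 34
v11: WRITE b=15  (b history now [(1, 17), (2, 2), (3, 34), (4, 9), (7, 4), (8, 5), (9, 45), (11, 15)])
READ b @v4: history=[(1, 17), (2, 2), (3, 34), (4, 9), (7, 4), (8, 5), (9, 45), (11, 15)] -> pick v4 -> 9
READ a @v11: history=[(5, 40), (6, 30), (10, 6)] -> pick v10 -> 6
READ b @v7: history=[(1, 17), (2, 2), (3, 34), (4, 9), (7, 4), (8, 5), (9, 45), (11, 15)] -> pick v7 -> 4
READ a @v8: history=[(5, 40), (6, 30), (10, 6)] -> pick v6 -> 30
v12: WRITE b=41  (b history now [(1, 17), (2, 2), (3, 34), (4, 9), (7, 4), (8, 5), (9, 45), (11, 15), (12, 41)])
READ b @v3: history=[(1, 17), (2, 2), (3, 34), (4, 9), (7, 4), (8, 5), (9, 45), (11, 15), (12, 41)] -> pick v3 -> 34
v13: WRITE a=44  (a history now [(5, 40), (6, 30), (10, 6), (13, 44)])
v14: WRITE b=38  (b history now [(1, 17), (2, 2), (3, 34), (4, 9), (7, 4), (8, 5), (9, 45), (11, 15), (12, 41), (14, 38)])
READ b @v2: history=[(1, 17), (2, 2), (3, 34), (4, 9), (7, 4), (8, 5), (9, 45), (11, 15), (12, 41), (14, 38)] -> pick v2 -> 2
READ b @v7: history=[(1, 17), (2, 2), (3, 34), (4, 9), (7, 4), (8, 5), (9, 45), (11, 15), (12, 41), (14, 38)] -> pick v7 -> 4
Read results in order: ['17', '30', '34', '9', '6', '4', '30', '34', '2', '4']
NONE count = 0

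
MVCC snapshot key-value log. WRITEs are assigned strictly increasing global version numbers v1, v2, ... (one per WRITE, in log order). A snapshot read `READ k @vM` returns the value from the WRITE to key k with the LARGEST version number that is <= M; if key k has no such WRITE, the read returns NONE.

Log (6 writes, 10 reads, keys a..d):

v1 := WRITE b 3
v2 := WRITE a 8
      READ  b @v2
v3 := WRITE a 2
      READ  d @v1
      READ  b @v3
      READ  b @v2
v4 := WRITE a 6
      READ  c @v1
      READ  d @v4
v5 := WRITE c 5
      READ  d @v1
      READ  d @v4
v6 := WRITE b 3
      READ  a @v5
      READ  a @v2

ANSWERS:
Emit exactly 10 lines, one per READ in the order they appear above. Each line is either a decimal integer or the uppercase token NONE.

Answer: 3
NONE
3
3
NONE
NONE
NONE
NONE
6
8

Derivation:
v1: WRITE b=3  (b history now [(1, 3)])
v2: WRITE a=8  (a history now [(2, 8)])
READ b @v2: history=[(1, 3)] -> pick v1 -> 3
v3: WRITE a=2  (a history now [(2, 8), (3, 2)])
READ d @v1: history=[] -> no version <= 1 -> NONE
READ b @v3: history=[(1, 3)] -> pick v1 -> 3
READ b @v2: history=[(1, 3)] -> pick v1 -> 3
v4: WRITE a=6  (a history now [(2, 8), (3, 2), (4, 6)])
READ c @v1: history=[] -> no version <= 1 -> NONE
READ d @v4: history=[] -> no version <= 4 -> NONE
v5: WRITE c=5  (c history now [(5, 5)])
READ d @v1: history=[] -> no version <= 1 -> NONE
READ d @v4: history=[] -> no version <= 4 -> NONE
v6: WRITE b=3  (b history now [(1, 3), (6, 3)])
READ a @v5: history=[(2, 8), (3, 2), (4, 6)] -> pick v4 -> 6
READ a @v2: history=[(2, 8), (3, 2), (4, 6)] -> pick v2 -> 8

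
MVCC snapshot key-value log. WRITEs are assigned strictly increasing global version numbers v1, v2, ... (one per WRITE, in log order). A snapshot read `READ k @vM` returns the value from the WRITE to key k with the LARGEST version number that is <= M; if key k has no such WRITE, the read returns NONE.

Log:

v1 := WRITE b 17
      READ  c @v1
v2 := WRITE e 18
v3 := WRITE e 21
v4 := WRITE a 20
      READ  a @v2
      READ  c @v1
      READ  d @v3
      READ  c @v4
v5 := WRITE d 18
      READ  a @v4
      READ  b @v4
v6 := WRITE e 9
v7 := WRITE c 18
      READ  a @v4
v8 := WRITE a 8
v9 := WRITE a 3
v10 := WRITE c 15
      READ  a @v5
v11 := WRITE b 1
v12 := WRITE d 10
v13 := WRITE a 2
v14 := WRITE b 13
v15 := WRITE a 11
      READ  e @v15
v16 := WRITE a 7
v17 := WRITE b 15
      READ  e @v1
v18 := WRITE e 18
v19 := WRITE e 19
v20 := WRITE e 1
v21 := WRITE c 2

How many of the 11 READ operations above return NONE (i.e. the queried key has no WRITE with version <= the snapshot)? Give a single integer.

Answer: 6

Derivation:
v1: WRITE b=17  (b history now [(1, 17)])
READ c @v1: history=[] -> no version <= 1 -> NONE
v2: WRITE e=18  (e history now [(2, 18)])
v3: WRITE e=21  (e history now [(2, 18), (3, 21)])
v4: WRITE a=20  (a history now [(4, 20)])
READ a @v2: history=[(4, 20)] -> no version <= 2 -> NONE
READ c @v1: history=[] -> no version <= 1 -> NONE
READ d @v3: history=[] -> no version <= 3 -> NONE
READ c @v4: history=[] -> no version <= 4 -> NONE
v5: WRITE d=18  (d history now [(5, 18)])
READ a @v4: history=[(4, 20)] -> pick v4 -> 20
READ b @v4: history=[(1, 17)] -> pick v1 -> 17
v6: WRITE e=9  (e history now [(2, 18), (3, 21), (6, 9)])
v7: WRITE c=18  (c history now [(7, 18)])
READ a @v4: history=[(4, 20)] -> pick v4 -> 20
v8: WRITE a=8  (a history now [(4, 20), (8, 8)])
v9: WRITE a=3  (a history now [(4, 20), (8, 8), (9, 3)])
v10: WRITE c=15  (c history now [(7, 18), (10, 15)])
READ a @v5: history=[(4, 20), (8, 8), (9, 3)] -> pick v4 -> 20
v11: WRITE b=1  (b history now [(1, 17), (11, 1)])
v12: WRITE d=10  (d history now [(5, 18), (12, 10)])
v13: WRITE a=2  (a history now [(4, 20), (8, 8), (9, 3), (13, 2)])
v14: WRITE b=13  (b history now [(1, 17), (11, 1), (14, 13)])
v15: WRITE a=11  (a history now [(4, 20), (8, 8), (9, 3), (13, 2), (15, 11)])
READ e @v15: history=[(2, 18), (3, 21), (6, 9)] -> pick v6 -> 9
v16: WRITE a=7  (a history now [(4, 20), (8, 8), (9, 3), (13, 2), (15, 11), (16, 7)])
v17: WRITE b=15  (b history now [(1, 17), (11, 1), (14, 13), (17, 15)])
READ e @v1: history=[(2, 18), (3, 21), (6, 9)] -> no version <= 1 -> NONE
v18: WRITE e=18  (e history now [(2, 18), (3, 21), (6, 9), (18, 18)])
v19: WRITE e=19  (e history now [(2, 18), (3, 21), (6, 9), (18, 18), (19, 19)])
v20: WRITE e=1  (e history now [(2, 18), (3, 21), (6, 9), (18, 18), (19, 19), (20, 1)])
v21: WRITE c=2  (c history now [(7, 18), (10, 15), (21, 2)])
Read results in order: ['NONE', 'NONE', 'NONE', 'NONE', 'NONE', '20', '17', '20', '20', '9', 'NONE']
NONE count = 6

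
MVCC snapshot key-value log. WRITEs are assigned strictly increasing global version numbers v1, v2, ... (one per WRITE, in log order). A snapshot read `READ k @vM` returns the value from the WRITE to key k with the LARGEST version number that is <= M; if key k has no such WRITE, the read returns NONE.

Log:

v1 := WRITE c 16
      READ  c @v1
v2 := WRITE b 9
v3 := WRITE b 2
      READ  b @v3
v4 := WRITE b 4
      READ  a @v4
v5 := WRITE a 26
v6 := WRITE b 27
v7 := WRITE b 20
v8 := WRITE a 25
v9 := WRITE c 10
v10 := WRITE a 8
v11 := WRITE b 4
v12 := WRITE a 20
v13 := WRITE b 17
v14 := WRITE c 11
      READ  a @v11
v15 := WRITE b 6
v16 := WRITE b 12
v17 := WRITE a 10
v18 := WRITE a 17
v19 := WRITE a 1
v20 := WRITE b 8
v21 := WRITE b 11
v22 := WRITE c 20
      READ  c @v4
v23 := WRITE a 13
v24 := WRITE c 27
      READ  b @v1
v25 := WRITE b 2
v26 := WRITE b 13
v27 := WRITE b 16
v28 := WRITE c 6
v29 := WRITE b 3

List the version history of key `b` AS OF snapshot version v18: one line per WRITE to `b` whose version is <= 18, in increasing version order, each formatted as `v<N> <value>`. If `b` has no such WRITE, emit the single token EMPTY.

Answer: v2 9
v3 2
v4 4
v6 27
v7 20
v11 4
v13 17
v15 6
v16 12

Derivation:
Scan writes for key=b with version <= 18:
  v1 WRITE c 16 -> skip
  v2 WRITE b 9 -> keep
  v3 WRITE b 2 -> keep
  v4 WRITE b 4 -> keep
  v5 WRITE a 26 -> skip
  v6 WRITE b 27 -> keep
  v7 WRITE b 20 -> keep
  v8 WRITE a 25 -> skip
  v9 WRITE c 10 -> skip
  v10 WRITE a 8 -> skip
  v11 WRITE b 4 -> keep
  v12 WRITE a 20 -> skip
  v13 WRITE b 17 -> keep
  v14 WRITE c 11 -> skip
  v15 WRITE b 6 -> keep
  v16 WRITE b 12 -> keep
  v17 WRITE a 10 -> skip
  v18 WRITE a 17 -> skip
  v19 WRITE a 1 -> skip
  v20 WRITE b 8 -> drop (> snap)
  v21 WRITE b 11 -> drop (> snap)
  v22 WRITE c 20 -> skip
  v23 WRITE a 13 -> skip
  v24 WRITE c 27 -> skip
  v25 WRITE b 2 -> drop (> snap)
  v26 WRITE b 13 -> drop (> snap)
  v27 WRITE b 16 -> drop (> snap)
  v28 WRITE c 6 -> skip
  v29 WRITE b 3 -> drop (> snap)
Collected: [(2, 9), (3, 2), (4, 4), (6, 27), (7, 20), (11, 4), (13, 17), (15, 6), (16, 12)]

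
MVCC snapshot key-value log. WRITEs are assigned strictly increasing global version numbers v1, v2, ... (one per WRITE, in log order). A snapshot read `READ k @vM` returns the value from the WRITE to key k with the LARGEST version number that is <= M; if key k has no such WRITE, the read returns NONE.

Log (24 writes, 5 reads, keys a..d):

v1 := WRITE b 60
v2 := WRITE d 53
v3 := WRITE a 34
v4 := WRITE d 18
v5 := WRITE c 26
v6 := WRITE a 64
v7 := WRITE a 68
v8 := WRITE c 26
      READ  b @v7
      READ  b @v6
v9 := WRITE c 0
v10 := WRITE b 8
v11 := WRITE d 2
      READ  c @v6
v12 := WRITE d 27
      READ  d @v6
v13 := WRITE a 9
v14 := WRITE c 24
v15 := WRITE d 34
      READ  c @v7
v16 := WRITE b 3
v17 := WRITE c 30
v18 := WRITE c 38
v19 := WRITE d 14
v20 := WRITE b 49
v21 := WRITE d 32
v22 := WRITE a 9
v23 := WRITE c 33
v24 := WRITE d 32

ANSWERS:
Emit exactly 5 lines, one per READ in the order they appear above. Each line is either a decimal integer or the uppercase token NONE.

v1: WRITE b=60  (b history now [(1, 60)])
v2: WRITE d=53  (d history now [(2, 53)])
v3: WRITE a=34  (a history now [(3, 34)])
v4: WRITE d=18  (d history now [(2, 53), (4, 18)])
v5: WRITE c=26  (c history now [(5, 26)])
v6: WRITE a=64  (a history now [(3, 34), (6, 64)])
v7: WRITE a=68  (a history now [(3, 34), (6, 64), (7, 68)])
v8: WRITE c=26  (c history now [(5, 26), (8, 26)])
READ b @v7: history=[(1, 60)] -> pick v1 -> 60
READ b @v6: history=[(1, 60)] -> pick v1 -> 60
v9: WRITE c=0  (c history now [(5, 26), (8, 26), (9, 0)])
v10: WRITE b=8  (b history now [(1, 60), (10, 8)])
v11: WRITE d=2  (d history now [(2, 53), (4, 18), (11, 2)])
READ c @v6: history=[(5, 26), (8, 26), (9, 0)] -> pick v5 -> 26
v12: WRITE d=27  (d history now [(2, 53), (4, 18), (11, 2), (12, 27)])
READ d @v6: history=[(2, 53), (4, 18), (11, 2), (12, 27)] -> pick v4 -> 18
v13: WRITE a=9  (a history now [(3, 34), (6, 64), (7, 68), (13, 9)])
v14: WRITE c=24  (c history now [(5, 26), (8, 26), (9, 0), (14, 24)])
v15: WRITE d=34  (d history now [(2, 53), (4, 18), (11, 2), (12, 27), (15, 34)])
READ c @v7: history=[(5, 26), (8, 26), (9, 0), (14, 24)] -> pick v5 -> 26
v16: WRITE b=3  (b history now [(1, 60), (10, 8), (16, 3)])
v17: WRITE c=30  (c history now [(5, 26), (8, 26), (9, 0), (14, 24), (17, 30)])
v18: WRITE c=38  (c history now [(5, 26), (8, 26), (9, 0), (14, 24), (17, 30), (18, 38)])
v19: WRITE d=14  (d history now [(2, 53), (4, 18), (11, 2), (12, 27), (15, 34), (19, 14)])
v20: WRITE b=49  (b history now [(1, 60), (10, 8), (16, 3), (20, 49)])
v21: WRITE d=32  (d history now [(2, 53), (4, 18), (11, 2), (12, 27), (15, 34), (19, 14), (21, 32)])
v22: WRITE a=9  (a history now [(3, 34), (6, 64), (7, 68), (13, 9), (22, 9)])
v23: WRITE c=33  (c history now [(5, 26), (8, 26), (9, 0), (14, 24), (17, 30), (18, 38), (23, 33)])
v24: WRITE d=32  (d history now [(2, 53), (4, 18), (11, 2), (12, 27), (15, 34), (19, 14), (21, 32), (24, 32)])

Answer: 60
60
26
18
26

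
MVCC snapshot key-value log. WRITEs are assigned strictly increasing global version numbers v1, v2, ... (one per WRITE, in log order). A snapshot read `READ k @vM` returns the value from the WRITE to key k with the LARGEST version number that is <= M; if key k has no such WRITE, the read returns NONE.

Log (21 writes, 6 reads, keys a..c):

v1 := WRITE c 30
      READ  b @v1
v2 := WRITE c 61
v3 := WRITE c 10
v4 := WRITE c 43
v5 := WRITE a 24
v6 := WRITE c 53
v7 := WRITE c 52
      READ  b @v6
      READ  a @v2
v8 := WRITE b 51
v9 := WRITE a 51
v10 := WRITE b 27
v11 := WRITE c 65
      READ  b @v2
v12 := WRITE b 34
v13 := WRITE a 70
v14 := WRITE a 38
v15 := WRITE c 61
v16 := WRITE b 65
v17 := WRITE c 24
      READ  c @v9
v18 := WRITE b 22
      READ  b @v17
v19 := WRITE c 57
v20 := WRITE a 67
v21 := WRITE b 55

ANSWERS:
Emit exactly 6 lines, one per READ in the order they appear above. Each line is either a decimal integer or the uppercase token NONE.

Answer: NONE
NONE
NONE
NONE
52
65

Derivation:
v1: WRITE c=30  (c history now [(1, 30)])
READ b @v1: history=[] -> no version <= 1 -> NONE
v2: WRITE c=61  (c history now [(1, 30), (2, 61)])
v3: WRITE c=10  (c history now [(1, 30), (2, 61), (3, 10)])
v4: WRITE c=43  (c history now [(1, 30), (2, 61), (3, 10), (4, 43)])
v5: WRITE a=24  (a history now [(5, 24)])
v6: WRITE c=53  (c history now [(1, 30), (2, 61), (3, 10), (4, 43), (6, 53)])
v7: WRITE c=52  (c history now [(1, 30), (2, 61), (3, 10), (4, 43), (6, 53), (7, 52)])
READ b @v6: history=[] -> no version <= 6 -> NONE
READ a @v2: history=[(5, 24)] -> no version <= 2 -> NONE
v8: WRITE b=51  (b history now [(8, 51)])
v9: WRITE a=51  (a history now [(5, 24), (9, 51)])
v10: WRITE b=27  (b history now [(8, 51), (10, 27)])
v11: WRITE c=65  (c history now [(1, 30), (2, 61), (3, 10), (4, 43), (6, 53), (7, 52), (11, 65)])
READ b @v2: history=[(8, 51), (10, 27)] -> no version <= 2 -> NONE
v12: WRITE b=34  (b history now [(8, 51), (10, 27), (12, 34)])
v13: WRITE a=70  (a history now [(5, 24), (9, 51), (13, 70)])
v14: WRITE a=38  (a history now [(5, 24), (9, 51), (13, 70), (14, 38)])
v15: WRITE c=61  (c history now [(1, 30), (2, 61), (3, 10), (4, 43), (6, 53), (7, 52), (11, 65), (15, 61)])
v16: WRITE b=65  (b history now [(8, 51), (10, 27), (12, 34), (16, 65)])
v17: WRITE c=24  (c history now [(1, 30), (2, 61), (3, 10), (4, 43), (6, 53), (7, 52), (11, 65), (15, 61), (17, 24)])
READ c @v9: history=[(1, 30), (2, 61), (3, 10), (4, 43), (6, 53), (7, 52), (11, 65), (15, 61), (17, 24)] -> pick v7 -> 52
v18: WRITE b=22  (b history now [(8, 51), (10, 27), (12, 34), (16, 65), (18, 22)])
READ b @v17: history=[(8, 51), (10, 27), (12, 34), (16, 65), (18, 22)] -> pick v16 -> 65
v19: WRITE c=57  (c history now [(1, 30), (2, 61), (3, 10), (4, 43), (6, 53), (7, 52), (11, 65), (15, 61), (17, 24), (19, 57)])
v20: WRITE a=67  (a history now [(5, 24), (9, 51), (13, 70), (14, 38), (20, 67)])
v21: WRITE b=55  (b history now [(8, 51), (10, 27), (12, 34), (16, 65), (18, 22), (21, 55)])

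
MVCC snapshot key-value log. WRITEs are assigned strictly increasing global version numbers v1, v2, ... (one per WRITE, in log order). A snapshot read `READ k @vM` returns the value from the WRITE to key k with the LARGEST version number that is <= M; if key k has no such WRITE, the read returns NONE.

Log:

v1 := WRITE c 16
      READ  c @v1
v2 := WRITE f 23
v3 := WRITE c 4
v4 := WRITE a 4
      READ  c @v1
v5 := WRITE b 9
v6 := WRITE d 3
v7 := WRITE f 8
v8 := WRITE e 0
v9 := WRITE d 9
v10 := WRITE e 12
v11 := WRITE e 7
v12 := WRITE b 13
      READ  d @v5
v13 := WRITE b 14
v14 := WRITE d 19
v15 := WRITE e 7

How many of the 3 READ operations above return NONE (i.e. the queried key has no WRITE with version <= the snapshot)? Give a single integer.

Answer: 1

Derivation:
v1: WRITE c=16  (c history now [(1, 16)])
READ c @v1: history=[(1, 16)] -> pick v1 -> 16
v2: WRITE f=23  (f history now [(2, 23)])
v3: WRITE c=4  (c history now [(1, 16), (3, 4)])
v4: WRITE a=4  (a history now [(4, 4)])
READ c @v1: history=[(1, 16), (3, 4)] -> pick v1 -> 16
v5: WRITE b=9  (b history now [(5, 9)])
v6: WRITE d=3  (d history now [(6, 3)])
v7: WRITE f=8  (f history now [(2, 23), (7, 8)])
v8: WRITE e=0  (e history now [(8, 0)])
v9: WRITE d=9  (d history now [(6, 3), (9, 9)])
v10: WRITE e=12  (e history now [(8, 0), (10, 12)])
v11: WRITE e=7  (e history now [(8, 0), (10, 12), (11, 7)])
v12: WRITE b=13  (b history now [(5, 9), (12, 13)])
READ d @v5: history=[(6, 3), (9, 9)] -> no version <= 5 -> NONE
v13: WRITE b=14  (b history now [(5, 9), (12, 13), (13, 14)])
v14: WRITE d=19  (d history now [(6, 3), (9, 9), (14, 19)])
v15: WRITE e=7  (e history now [(8, 0), (10, 12), (11, 7), (15, 7)])
Read results in order: ['16', '16', 'NONE']
NONE count = 1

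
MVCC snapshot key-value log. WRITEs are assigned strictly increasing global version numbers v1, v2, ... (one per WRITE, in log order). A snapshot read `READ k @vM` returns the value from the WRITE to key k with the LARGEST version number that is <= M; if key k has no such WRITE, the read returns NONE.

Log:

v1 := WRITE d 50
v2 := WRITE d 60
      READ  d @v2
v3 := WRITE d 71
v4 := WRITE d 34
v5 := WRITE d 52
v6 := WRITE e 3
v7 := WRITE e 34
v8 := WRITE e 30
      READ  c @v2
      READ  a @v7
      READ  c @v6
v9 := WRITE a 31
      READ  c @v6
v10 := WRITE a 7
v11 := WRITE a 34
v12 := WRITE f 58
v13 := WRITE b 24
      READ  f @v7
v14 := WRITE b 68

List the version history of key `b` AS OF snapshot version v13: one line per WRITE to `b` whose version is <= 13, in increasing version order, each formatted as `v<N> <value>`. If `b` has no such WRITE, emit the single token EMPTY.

Scan writes for key=b with version <= 13:
  v1 WRITE d 50 -> skip
  v2 WRITE d 60 -> skip
  v3 WRITE d 71 -> skip
  v4 WRITE d 34 -> skip
  v5 WRITE d 52 -> skip
  v6 WRITE e 3 -> skip
  v7 WRITE e 34 -> skip
  v8 WRITE e 30 -> skip
  v9 WRITE a 31 -> skip
  v10 WRITE a 7 -> skip
  v11 WRITE a 34 -> skip
  v12 WRITE f 58 -> skip
  v13 WRITE b 24 -> keep
  v14 WRITE b 68 -> drop (> snap)
Collected: [(13, 24)]

Answer: v13 24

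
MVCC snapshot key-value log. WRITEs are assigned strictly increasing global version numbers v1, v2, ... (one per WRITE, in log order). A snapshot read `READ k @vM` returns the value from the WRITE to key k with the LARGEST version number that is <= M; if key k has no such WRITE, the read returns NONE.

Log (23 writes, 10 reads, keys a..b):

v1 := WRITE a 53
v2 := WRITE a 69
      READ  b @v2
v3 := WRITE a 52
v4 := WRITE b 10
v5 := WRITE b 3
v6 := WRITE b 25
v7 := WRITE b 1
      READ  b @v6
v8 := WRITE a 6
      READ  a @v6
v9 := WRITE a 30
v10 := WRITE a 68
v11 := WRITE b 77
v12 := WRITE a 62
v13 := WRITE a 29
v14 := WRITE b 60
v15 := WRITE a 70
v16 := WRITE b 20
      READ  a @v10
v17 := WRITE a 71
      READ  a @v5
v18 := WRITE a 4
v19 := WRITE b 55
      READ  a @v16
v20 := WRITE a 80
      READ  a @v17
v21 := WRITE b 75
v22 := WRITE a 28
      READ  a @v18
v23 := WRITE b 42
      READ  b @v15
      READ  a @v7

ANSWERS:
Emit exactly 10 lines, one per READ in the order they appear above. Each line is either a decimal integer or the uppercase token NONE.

Answer: NONE
25
52
68
52
70
71
4
60
52

Derivation:
v1: WRITE a=53  (a history now [(1, 53)])
v2: WRITE a=69  (a history now [(1, 53), (2, 69)])
READ b @v2: history=[] -> no version <= 2 -> NONE
v3: WRITE a=52  (a history now [(1, 53), (2, 69), (3, 52)])
v4: WRITE b=10  (b history now [(4, 10)])
v5: WRITE b=3  (b history now [(4, 10), (5, 3)])
v6: WRITE b=25  (b history now [(4, 10), (5, 3), (6, 25)])
v7: WRITE b=1  (b history now [(4, 10), (5, 3), (6, 25), (7, 1)])
READ b @v6: history=[(4, 10), (5, 3), (6, 25), (7, 1)] -> pick v6 -> 25
v8: WRITE a=6  (a history now [(1, 53), (2, 69), (3, 52), (8, 6)])
READ a @v6: history=[(1, 53), (2, 69), (3, 52), (8, 6)] -> pick v3 -> 52
v9: WRITE a=30  (a history now [(1, 53), (2, 69), (3, 52), (8, 6), (9, 30)])
v10: WRITE a=68  (a history now [(1, 53), (2, 69), (3, 52), (8, 6), (9, 30), (10, 68)])
v11: WRITE b=77  (b history now [(4, 10), (5, 3), (6, 25), (7, 1), (11, 77)])
v12: WRITE a=62  (a history now [(1, 53), (2, 69), (3, 52), (8, 6), (9, 30), (10, 68), (12, 62)])
v13: WRITE a=29  (a history now [(1, 53), (2, 69), (3, 52), (8, 6), (9, 30), (10, 68), (12, 62), (13, 29)])
v14: WRITE b=60  (b history now [(4, 10), (5, 3), (6, 25), (7, 1), (11, 77), (14, 60)])
v15: WRITE a=70  (a history now [(1, 53), (2, 69), (3, 52), (8, 6), (9, 30), (10, 68), (12, 62), (13, 29), (15, 70)])
v16: WRITE b=20  (b history now [(4, 10), (5, 3), (6, 25), (7, 1), (11, 77), (14, 60), (16, 20)])
READ a @v10: history=[(1, 53), (2, 69), (3, 52), (8, 6), (9, 30), (10, 68), (12, 62), (13, 29), (15, 70)] -> pick v10 -> 68
v17: WRITE a=71  (a history now [(1, 53), (2, 69), (3, 52), (8, 6), (9, 30), (10, 68), (12, 62), (13, 29), (15, 70), (17, 71)])
READ a @v5: history=[(1, 53), (2, 69), (3, 52), (8, 6), (9, 30), (10, 68), (12, 62), (13, 29), (15, 70), (17, 71)] -> pick v3 -> 52
v18: WRITE a=4  (a history now [(1, 53), (2, 69), (3, 52), (8, 6), (9, 30), (10, 68), (12, 62), (13, 29), (15, 70), (17, 71), (18, 4)])
v19: WRITE b=55  (b history now [(4, 10), (5, 3), (6, 25), (7, 1), (11, 77), (14, 60), (16, 20), (19, 55)])
READ a @v16: history=[(1, 53), (2, 69), (3, 52), (8, 6), (9, 30), (10, 68), (12, 62), (13, 29), (15, 70), (17, 71), (18, 4)] -> pick v15 -> 70
v20: WRITE a=80  (a history now [(1, 53), (2, 69), (3, 52), (8, 6), (9, 30), (10, 68), (12, 62), (13, 29), (15, 70), (17, 71), (18, 4), (20, 80)])
READ a @v17: history=[(1, 53), (2, 69), (3, 52), (8, 6), (9, 30), (10, 68), (12, 62), (13, 29), (15, 70), (17, 71), (18, 4), (20, 80)] -> pick v17 -> 71
v21: WRITE b=75  (b history now [(4, 10), (5, 3), (6, 25), (7, 1), (11, 77), (14, 60), (16, 20), (19, 55), (21, 75)])
v22: WRITE a=28  (a history now [(1, 53), (2, 69), (3, 52), (8, 6), (9, 30), (10, 68), (12, 62), (13, 29), (15, 70), (17, 71), (18, 4), (20, 80), (22, 28)])
READ a @v18: history=[(1, 53), (2, 69), (3, 52), (8, 6), (9, 30), (10, 68), (12, 62), (13, 29), (15, 70), (17, 71), (18, 4), (20, 80), (22, 28)] -> pick v18 -> 4
v23: WRITE b=42  (b history now [(4, 10), (5, 3), (6, 25), (7, 1), (11, 77), (14, 60), (16, 20), (19, 55), (21, 75), (23, 42)])
READ b @v15: history=[(4, 10), (5, 3), (6, 25), (7, 1), (11, 77), (14, 60), (16, 20), (19, 55), (21, 75), (23, 42)] -> pick v14 -> 60
READ a @v7: history=[(1, 53), (2, 69), (3, 52), (8, 6), (9, 30), (10, 68), (12, 62), (13, 29), (15, 70), (17, 71), (18, 4), (20, 80), (22, 28)] -> pick v3 -> 52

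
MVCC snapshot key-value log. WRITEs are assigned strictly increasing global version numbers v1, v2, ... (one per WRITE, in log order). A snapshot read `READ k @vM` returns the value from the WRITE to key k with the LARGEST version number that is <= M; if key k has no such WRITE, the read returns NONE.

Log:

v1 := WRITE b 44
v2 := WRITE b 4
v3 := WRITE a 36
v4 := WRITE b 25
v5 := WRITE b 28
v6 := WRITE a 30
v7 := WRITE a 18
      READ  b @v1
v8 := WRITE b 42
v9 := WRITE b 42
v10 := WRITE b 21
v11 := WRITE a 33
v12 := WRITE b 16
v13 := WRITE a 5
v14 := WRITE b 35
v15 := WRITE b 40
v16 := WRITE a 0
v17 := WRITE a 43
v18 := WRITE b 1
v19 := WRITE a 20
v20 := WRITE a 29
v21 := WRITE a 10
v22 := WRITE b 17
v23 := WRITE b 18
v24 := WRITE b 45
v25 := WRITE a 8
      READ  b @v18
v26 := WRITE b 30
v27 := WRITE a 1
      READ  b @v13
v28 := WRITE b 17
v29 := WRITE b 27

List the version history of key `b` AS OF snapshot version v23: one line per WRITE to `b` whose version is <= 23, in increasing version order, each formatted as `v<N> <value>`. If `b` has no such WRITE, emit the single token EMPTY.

Scan writes for key=b with version <= 23:
  v1 WRITE b 44 -> keep
  v2 WRITE b 4 -> keep
  v3 WRITE a 36 -> skip
  v4 WRITE b 25 -> keep
  v5 WRITE b 28 -> keep
  v6 WRITE a 30 -> skip
  v7 WRITE a 18 -> skip
  v8 WRITE b 42 -> keep
  v9 WRITE b 42 -> keep
  v10 WRITE b 21 -> keep
  v11 WRITE a 33 -> skip
  v12 WRITE b 16 -> keep
  v13 WRITE a 5 -> skip
  v14 WRITE b 35 -> keep
  v15 WRITE b 40 -> keep
  v16 WRITE a 0 -> skip
  v17 WRITE a 43 -> skip
  v18 WRITE b 1 -> keep
  v19 WRITE a 20 -> skip
  v20 WRITE a 29 -> skip
  v21 WRITE a 10 -> skip
  v22 WRITE b 17 -> keep
  v23 WRITE b 18 -> keep
  v24 WRITE b 45 -> drop (> snap)
  v25 WRITE a 8 -> skip
  v26 WRITE b 30 -> drop (> snap)
  v27 WRITE a 1 -> skip
  v28 WRITE b 17 -> drop (> snap)
  v29 WRITE b 27 -> drop (> snap)
Collected: [(1, 44), (2, 4), (4, 25), (5, 28), (8, 42), (9, 42), (10, 21), (12, 16), (14, 35), (15, 40), (18, 1), (22, 17), (23, 18)]

Answer: v1 44
v2 4
v4 25
v5 28
v8 42
v9 42
v10 21
v12 16
v14 35
v15 40
v18 1
v22 17
v23 18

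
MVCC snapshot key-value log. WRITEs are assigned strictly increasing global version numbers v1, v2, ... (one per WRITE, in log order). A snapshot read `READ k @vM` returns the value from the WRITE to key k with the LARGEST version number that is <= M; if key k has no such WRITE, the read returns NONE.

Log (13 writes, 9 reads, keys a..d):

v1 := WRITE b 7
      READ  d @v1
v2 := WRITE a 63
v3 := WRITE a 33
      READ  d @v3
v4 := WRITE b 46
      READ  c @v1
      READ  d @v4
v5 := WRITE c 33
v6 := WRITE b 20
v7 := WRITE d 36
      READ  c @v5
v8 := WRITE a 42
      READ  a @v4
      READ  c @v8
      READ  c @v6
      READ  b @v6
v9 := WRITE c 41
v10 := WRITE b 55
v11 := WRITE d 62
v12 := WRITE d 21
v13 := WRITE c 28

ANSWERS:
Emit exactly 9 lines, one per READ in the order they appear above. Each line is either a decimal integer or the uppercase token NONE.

Answer: NONE
NONE
NONE
NONE
33
33
33
33
20

Derivation:
v1: WRITE b=7  (b history now [(1, 7)])
READ d @v1: history=[] -> no version <= 1 -> NONE
v2: WRITE a=63  (a history now [(2, 63)])
v3: WRITE a=33  (a history now [(2, 63), (3, 33)])
READ d @v3: history=[] -> no version <= 3 -> NONE
v4: WRITE b=46  (b history now [(1, 7), (4, 46)])
READ c @v1: history=[] -> no version <= 1 -> NONE
READ d @v4: history=[] -> no version <= 4 -> NONE
v5: WRITE c=33  (c history now [(5, 33)])
v6: WRITE b=20  (b history now [(1, 7), (4, 46), (6, 20)])
v7: WRITE d=36  (d history now [(7, 36)])
READ c @v5: history=[(5, 33)] -> pick v5 -> 33
v8: WRITE a=42  (a history now [(2, 63), (3, 33), (8, 42)])
READ a @v4: history=[(2, 63), (3, 33), (8, 42)] -> pick v3 -> 33
READ c @v8: history=[(5, 33)] -> pick v5 -> 33
READ c @v6: history=[(5, 33)] -> pick v5 -> 33
READ b @v6: history=[(1, 7), (4, 46), (6, 20)] -> pick v6 -> 20
v9: WRITE c=41  (c history now [(5, 33), (9, 41)])
v10: WRITE b=55  (b history now [(1, 7), (4, 46), (6, 20), (10, 55)])
v11: WRITE d=62  (d history now [(7, 36), (11, 62)])
v12: WRITE d=21  (d history now [(7, 36), (11, 62), (12, 21)])
v13: WRITE c=28  (c history now [(5, 33), (9, 41), (13, 28)])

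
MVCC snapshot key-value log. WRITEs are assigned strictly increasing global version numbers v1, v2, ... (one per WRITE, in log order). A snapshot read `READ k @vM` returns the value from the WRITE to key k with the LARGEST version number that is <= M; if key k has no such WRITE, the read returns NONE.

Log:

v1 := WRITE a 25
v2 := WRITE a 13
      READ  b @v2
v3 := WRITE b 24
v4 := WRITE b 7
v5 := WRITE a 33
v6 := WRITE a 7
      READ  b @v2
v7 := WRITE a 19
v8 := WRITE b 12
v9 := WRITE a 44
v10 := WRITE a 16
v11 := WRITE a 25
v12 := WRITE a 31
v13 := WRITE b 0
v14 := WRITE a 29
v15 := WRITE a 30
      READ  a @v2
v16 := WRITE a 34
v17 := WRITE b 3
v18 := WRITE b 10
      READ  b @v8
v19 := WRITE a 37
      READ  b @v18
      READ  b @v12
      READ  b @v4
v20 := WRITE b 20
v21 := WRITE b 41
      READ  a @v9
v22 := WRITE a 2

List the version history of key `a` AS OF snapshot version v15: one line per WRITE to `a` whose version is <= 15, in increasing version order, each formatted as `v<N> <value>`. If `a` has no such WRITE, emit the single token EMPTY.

Scan writes for key=a with version <= 15:
  v1 WRITE a 25 -> keep
  v2 WRITE a 13 -> keep
  v3 WRITE b 24 -> skip
  v4 WRITE b 7 -> skip
  v5 WRITE a 33 -> keep
  v6 WRITE a 7 -> keep
  v7 WRITE a 19 -> keep
  v8 WRITE b 12 -> skip
  v9 WRITE a 44 -> keep
  v10 WRITE a 16 -> keep
  v11 WRITE a 25 -> keep
  v12 WRITE a 31 -> keep
  v13 WRITE b 0 -> skip
  v14 WRITE a 29 -> keep
  v15 WRITE a 30 -> keep
  v16 WRITE a 34 -> drop (> snap)
  v17 WRITE b 3 -> skip
  v18 WRITE b 10 -> skip
  v19 WRITE a 37 -> drop (> snap)
  v20 WRITE b 20 -> skip
  v21 WRITE b 41 -> skip
  v22 WRITE a 2 -> drop (> snap)
Collected: [(1, 25), (2, 13), (5, 33), (6, 7), (7, 19), (9, 44), (10, 16), (11, 25), (12, 31), (14, 29), (15, 30)]

Answer: v1 25
v2 13
v5 33
v6 7
v7 19
v9 44
v10 16
v11 25
v12 31
v14 29
v15 30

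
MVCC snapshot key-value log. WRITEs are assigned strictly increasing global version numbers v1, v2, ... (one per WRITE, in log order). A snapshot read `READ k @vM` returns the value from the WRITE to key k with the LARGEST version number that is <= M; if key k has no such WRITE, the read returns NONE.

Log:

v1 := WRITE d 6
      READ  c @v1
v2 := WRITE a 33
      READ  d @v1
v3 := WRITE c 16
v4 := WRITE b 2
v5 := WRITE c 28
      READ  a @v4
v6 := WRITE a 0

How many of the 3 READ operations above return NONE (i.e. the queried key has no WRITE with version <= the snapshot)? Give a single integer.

Answer: 1

Derivation:
v1: WRITE d=6  (d history now [(1, 6)])
READ c @v1: history=[] -> no version <= 1 -> NONE
v2: WRITE a=33  (a history now [(2, 33)])
READ d @v1: history=[(1, 6)] -> pick v1 -> 6
v3: WRITE c=16  (c history now [(3, 16)])
v4: WRITE b=2  (b history now [(4, 2)])
v5: WRITE c=28  (c history now [(3, 16), (5, 28)])
READ a @v4: history=[(2, 33)] -> pick v2 -> 33
v6: WRITE a=0  (a history now [(2, 33), (6, 0)])
Read results in order: ['NONE', '6', '33']
NONE count = 1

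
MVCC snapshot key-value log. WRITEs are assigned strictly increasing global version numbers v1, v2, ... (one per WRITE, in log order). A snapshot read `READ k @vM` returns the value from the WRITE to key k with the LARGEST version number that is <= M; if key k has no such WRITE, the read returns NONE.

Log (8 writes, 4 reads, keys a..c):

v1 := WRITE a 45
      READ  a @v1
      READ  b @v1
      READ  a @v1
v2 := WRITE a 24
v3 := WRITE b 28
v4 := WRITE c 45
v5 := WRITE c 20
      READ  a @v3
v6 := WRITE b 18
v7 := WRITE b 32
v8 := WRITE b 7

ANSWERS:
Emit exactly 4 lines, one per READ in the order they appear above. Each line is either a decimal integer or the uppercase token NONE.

v1: WRITE a=45  (a history now [(1, 45)])
READ a @v1: history=[(1, 45)] -> pick v1 -> 45
READ b @v1: history=[] -> no version <= 1 -> NONE
READ a @v1: history=[(1, 45)] -> pick v1 -> 45
v2: WRITE a=24  (a history now [(1, 45), (2, 24)])
v3: WRITE b=28  (b history now [(3, 28)])
v4: WRITE c=45  (c history now [(4, 45)])
v5: WRITE c=20  (c history now [(4, 45), (5, 20)])
READ a @v3: history=[(1, 45), (2, 24)] -> pick v2 -> 24
v6: WRITE b=18  (b history now [(3, 28), (6, 18)])
v7: WRITE b=32  (b history now [(3, 28), (6, 18), (7, 32)])
v8: WRITE b=7  (b history now [(3, 28), (6, 18), (7, 32), (8, 7)])

Answer: 45
NONE
45
24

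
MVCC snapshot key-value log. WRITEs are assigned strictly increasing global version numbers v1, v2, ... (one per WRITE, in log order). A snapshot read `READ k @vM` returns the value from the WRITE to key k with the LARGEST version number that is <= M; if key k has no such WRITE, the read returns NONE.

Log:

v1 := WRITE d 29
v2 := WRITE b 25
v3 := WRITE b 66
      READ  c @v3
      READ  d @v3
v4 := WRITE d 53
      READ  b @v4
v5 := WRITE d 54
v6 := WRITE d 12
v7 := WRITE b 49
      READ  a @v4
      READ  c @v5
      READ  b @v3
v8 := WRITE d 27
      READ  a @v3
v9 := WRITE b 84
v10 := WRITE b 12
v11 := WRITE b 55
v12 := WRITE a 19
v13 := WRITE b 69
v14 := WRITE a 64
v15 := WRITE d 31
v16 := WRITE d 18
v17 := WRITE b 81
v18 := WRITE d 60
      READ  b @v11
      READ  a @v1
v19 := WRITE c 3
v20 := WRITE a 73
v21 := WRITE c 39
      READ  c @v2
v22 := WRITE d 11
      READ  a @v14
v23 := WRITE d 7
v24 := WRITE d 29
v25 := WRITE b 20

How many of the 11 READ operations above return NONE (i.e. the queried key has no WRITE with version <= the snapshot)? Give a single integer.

v1: WRITE d=29  (d history now [(1, 29)])
v2: WRITE b=25  (b history now [(2, 25)])
v3: WRITE b=66  (b history now [(2, 25), (3, 66)])
READ c @v3: history=[] -> no version <= 3 -> NONE
READ d @v3: history=[(1, 29)] -> pick v1 -> 29
v4: WRITE d=53  (d history now [(1, 29), (4, 53)])
READ b @v4: history=[(2, 25), (3, 66)] -> pick v3 -> 66
v5: WRITE d=54  (d history now [(1, 29), (4, 53), (5, 54)])
v6: WRITE d=12  (d history now [(1, 29), (4, 53), (5, 54), (6, 12)])
v7: WRITE b=49  (b history now [(2, 25), (3, 66), (7, 49)])
READ a @v4: history=[] -> no version <= 4 -> NONE
READ c @v5: history=[] -> no version <= 5 -> NONE
READ b @v3: history=[(2, 25), (3, 66), (7, 49)] -> pick v3 -> 66
v8: WRITE d=27  (d history now [(1, 29), (4, 53), (5, 54), (6, 12), (8, 27)])
READ a @v3: history=[] -> no version <= 3 -> NONE
v9: WRITE b=84  (b history now [(2, 25), (3, 66), (7, 49), (9, 84)])
v10: WRITE b=12  (b history now [(2, 25), (3, 66), (7, 49), (9, 84), (10, 12)])
v11: WRITE b=55  (b history now [(2, 25), (3, 66), (7, 49), (9, 84), (10, 12), (11, 55)])
v12: WRITE a=19  (a history now [(12, 19)])
v13: WRITE b=69  (b history now [(2, 25), (3, 66), (7, 49), (9, 84), (10, 12), (11, 55), (13, 69)])
v14: WRITE a=64  (a history now [(12, 19), (14, 64)])
v15: WRITE d=31  (d history now [(1, 29), (4, 53), (5, 54), (6, 12), (8, 27), (15, 31)])
v16: WRITE d=18  (d history now [(1, 29), (4, 53), (5, 54), (6, 12), (8, 27), (15, 31), (16, 18)])
v17: WRITE b=81  (b history now [(2, 25), (3, 66), (7, 49), (9, 84), (10, 12), (11, 55), (13, 69), (17, 81)])
v18: WRITE d=60  (d history now [(1, 29), (4, 53), (5, 54), (6, 12), (8, 27), (15, 31), (16, 18), (18, 60)])
READ b @v11: history=[(2, 25), (3, 66), (7, 49), (9, 84), (10, 12), (11, 55), (13, 69), (17, 81)] -> pick v11 -> 55
READ a @v1: history=[(12, 19), (14, 64)] -> no version <= 1 -> NONE
v19: WRITE c=3  (c history now [(19, 3)])
v20: WRITE a=73  (a history now [(12, 19), (14, 64), (20, 73)])
v21: WRITE c=39  (c history now [(19, 3), (21, 39)])
READ c @v2: history=[(19, 3), (21, 39)] -> no version <= 2 -> NONE
v22: WRITE d=11  (d history now [(1, 29), (4, 53), (5, 54), (6, 12), (8, 27), (15, 31), (16, 18), (18, 60), (22, 11)])
READ a @v14: history=[(12, 19), (14, 64), (20, 73)] -> pick v14 -> 64
v23: WRITE d=7  (d history now [(1, 29), (4, 53), (5, 54), (6, 12), (8, 27), (15, 31), (16, 18), (18, 60), (22, 11), (23, 7)])
v24: WRITE d=29  (d history now [(1, 29), (4, 53), (5, 54), (6, 12), (8, 27), (15, 31), (16, 18), (18, 60), (22, 11), (23, 7), (24, 29)])
v25: WRITE b=20  (b history now [(2, 25), (3, 66), (7, 49), (9, 84), (10, 12), (11, 55), (13, 69), (17, 81), (25, 20)])
Read results in order: ['NONE', '29', '66', 'NONE', 'NONE', '66', 'NONE', '55', 'NONE', 'NONE', '64']
NONE count = 6

Answer: 6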